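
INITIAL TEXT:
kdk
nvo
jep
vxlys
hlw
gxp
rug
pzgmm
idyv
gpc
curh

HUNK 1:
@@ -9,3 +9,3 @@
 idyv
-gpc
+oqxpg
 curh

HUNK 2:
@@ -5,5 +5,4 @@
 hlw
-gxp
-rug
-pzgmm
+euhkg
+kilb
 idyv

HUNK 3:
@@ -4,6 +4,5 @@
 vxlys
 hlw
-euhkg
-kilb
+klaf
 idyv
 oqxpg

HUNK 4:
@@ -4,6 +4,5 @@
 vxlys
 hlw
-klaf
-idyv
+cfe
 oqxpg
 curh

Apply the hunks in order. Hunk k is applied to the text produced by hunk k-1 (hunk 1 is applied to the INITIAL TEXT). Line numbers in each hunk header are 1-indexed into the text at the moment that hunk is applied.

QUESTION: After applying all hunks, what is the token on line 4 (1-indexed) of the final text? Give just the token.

Answer: vxlys

Derivation:
Hunk 1: at line 9 remove [gpc] add [oqxpg] -> 11 lines: kdk nvo jep vxlys hlw gxp rug pzgmm idyv oqxpg curh
Hunk 2: at line 5 remove [gxp,rug,pzgmm] add [euhkg,kilb] -> 10 lines: kdk nvo jep vxlys hlw euhkg kilb idyv oqxpg curh
Hunk 3: at line 4 remove [euhkg,kilb] add [klaf] -> 9 lines: kdk nvo jep vxlys hlw klaf idyv oqxpg curh
Hunk 4: at line 4 remove [klaf,idyv] add [cfe] -> 8 lines: kdk nvo jep vxlys hlw cfe oqxpg curh
Final line 4: vxlys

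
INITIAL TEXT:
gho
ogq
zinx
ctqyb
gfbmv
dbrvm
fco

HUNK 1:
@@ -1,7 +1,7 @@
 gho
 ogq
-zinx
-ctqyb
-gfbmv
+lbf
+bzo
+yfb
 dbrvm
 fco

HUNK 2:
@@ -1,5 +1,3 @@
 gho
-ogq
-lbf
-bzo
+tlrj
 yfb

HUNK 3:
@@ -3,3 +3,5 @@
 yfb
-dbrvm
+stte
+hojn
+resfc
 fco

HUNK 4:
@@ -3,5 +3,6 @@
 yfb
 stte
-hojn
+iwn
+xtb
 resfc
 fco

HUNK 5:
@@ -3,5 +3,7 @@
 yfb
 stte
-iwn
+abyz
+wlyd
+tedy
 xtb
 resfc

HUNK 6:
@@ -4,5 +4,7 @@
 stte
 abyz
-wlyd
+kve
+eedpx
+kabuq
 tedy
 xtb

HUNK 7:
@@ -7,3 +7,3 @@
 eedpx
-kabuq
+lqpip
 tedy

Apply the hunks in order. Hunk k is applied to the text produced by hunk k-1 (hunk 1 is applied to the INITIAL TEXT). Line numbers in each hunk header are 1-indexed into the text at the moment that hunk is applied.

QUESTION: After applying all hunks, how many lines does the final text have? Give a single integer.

Answer: 12

Derivation:
Hunk 1: at line 1 remove [zinx,ctqyb,gfbmv] add [lbf,bzo,yfb] -> 7 lines: gho ogq lbf bzo yfb dbrvm fco
Hunk 2: at line 1 remove [ogq,lbf,bzo] add [tlrj] -> 5 lines: gho tlrj yfb dbrvm fco
Hunk 3: at line 3 remove [dbrvm] add [stte,hojn,resfc] -> 7 lines: gho tlrj yfb stte hojn resfc fco
Hunk 4: at line 3 remove [hojn] add [iwn,xtb] -> 8 lines: gho tlrj yfb stte iwn xtb resfc fco
Hunk 5: at line 3 remove [iwn] add [abyz,wlyd,tedy] -> 10 lines: gho tlrj yfb stte abyz wlyd tedy xtb resfc fco
Hunk 6: at line 4 remove [wlyd] add [kve,eedpx,kabuq] -> 12 lines: gho tlrj yfb stte abyz kve eedpx kabuq tedy xtb resfc fco
Hunk 7: at line 7 remove [kabuq] add [lqpip] -> 12 lines: gho tlrj yfb stte abyz kve eedpx lqpip tedy xtb resfc fco
Final line count: 12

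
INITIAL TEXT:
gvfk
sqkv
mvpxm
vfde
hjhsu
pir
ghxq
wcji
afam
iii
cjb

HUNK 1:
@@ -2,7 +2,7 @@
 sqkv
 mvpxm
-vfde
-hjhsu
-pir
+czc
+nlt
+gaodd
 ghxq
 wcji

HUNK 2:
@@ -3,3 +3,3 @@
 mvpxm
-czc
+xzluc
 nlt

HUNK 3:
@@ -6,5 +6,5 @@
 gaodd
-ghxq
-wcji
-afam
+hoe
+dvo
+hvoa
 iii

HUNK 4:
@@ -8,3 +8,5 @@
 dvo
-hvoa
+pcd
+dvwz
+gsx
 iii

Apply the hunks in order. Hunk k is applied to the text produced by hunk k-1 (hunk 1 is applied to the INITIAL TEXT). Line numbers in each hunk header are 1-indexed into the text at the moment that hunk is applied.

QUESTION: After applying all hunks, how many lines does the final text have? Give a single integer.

Answer: 13

Derivation:
Hunk 1: at line 2 remove [vfde,hjhsu,pir] add [czc,nlt,gaodd] -> 11 lines: gvfk sqkv mvpxm czc nlt gaodd ghxq wcji afam iii cjb
Hunk 2: at line 3 remove [czc] add [xzluc] -> 11 lines: gvfk sqkv mvpxm xzluc nlt gaodd ghxq wcji afam iii cjb
Hunk 3: at line 6 remove [ghxq,wcji,afam] add [hoe,dvo,hvoa] -> 11 lines: gvfk sqkv mvpxm xzluc nlt gaodd hoe dvo hvoa iii cjb
Hunk 4: at line 8 remove [hvoa] add [pcd,dvwz,gsx] -> 13 lines: gvfk sqkv mvpxm xzluc nlt gaodd hoe dvo pcd dvwz gsx iii cjb
Final line count: 13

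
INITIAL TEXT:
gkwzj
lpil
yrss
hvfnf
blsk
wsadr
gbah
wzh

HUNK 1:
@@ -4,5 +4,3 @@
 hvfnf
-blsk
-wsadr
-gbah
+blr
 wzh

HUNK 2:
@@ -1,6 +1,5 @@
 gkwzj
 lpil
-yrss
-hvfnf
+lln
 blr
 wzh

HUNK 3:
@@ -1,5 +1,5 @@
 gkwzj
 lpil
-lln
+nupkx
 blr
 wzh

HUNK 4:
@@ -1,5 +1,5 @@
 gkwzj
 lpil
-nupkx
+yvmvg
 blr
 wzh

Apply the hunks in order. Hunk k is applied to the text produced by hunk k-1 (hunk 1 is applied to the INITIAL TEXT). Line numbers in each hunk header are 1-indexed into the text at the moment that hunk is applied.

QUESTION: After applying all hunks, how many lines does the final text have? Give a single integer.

Hunk 1: at line 4 remove [blsk,wsadr,gbah] add [blr] -> 6 lines: gkwzj lpil yrss hvfnf blr wzh
Hunk 2: at line 1 remove [yrss,hvfnf] add [lln] -> 5 lines: gkwzj lpil lln blr wzh
Hunk 3: at line 1 remove [lln] add [nupkx] -> 5 lines: gkwzj lpil nupkx blr wzh
Hunk 4: at line 1 remove [nupkx] add [yvmvg] -> 5 lines: gkwzj lpil yvmvg blr wzh
Final line count: 5

Answer: 5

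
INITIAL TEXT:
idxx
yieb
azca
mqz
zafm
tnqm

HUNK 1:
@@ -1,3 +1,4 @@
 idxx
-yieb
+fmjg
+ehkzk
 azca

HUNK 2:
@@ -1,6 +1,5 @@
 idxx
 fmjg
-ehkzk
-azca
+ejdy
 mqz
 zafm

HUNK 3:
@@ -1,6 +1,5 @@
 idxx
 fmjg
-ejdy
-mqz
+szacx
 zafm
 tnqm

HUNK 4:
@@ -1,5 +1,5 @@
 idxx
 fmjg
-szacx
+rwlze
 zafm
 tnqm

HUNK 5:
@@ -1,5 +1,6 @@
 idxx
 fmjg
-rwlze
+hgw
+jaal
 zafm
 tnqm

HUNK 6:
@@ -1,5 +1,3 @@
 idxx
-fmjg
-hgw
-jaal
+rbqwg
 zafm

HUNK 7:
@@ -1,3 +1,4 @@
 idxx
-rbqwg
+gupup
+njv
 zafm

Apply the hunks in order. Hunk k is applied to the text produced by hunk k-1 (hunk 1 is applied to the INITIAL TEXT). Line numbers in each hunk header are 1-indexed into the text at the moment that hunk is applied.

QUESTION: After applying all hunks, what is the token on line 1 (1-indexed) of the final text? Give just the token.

Answer: idxx

Derivation:
Hunk 1: at line 1 remove [yieb] add [fmjg,ehkzk] -> 7 lines: idxx fmjg ehkzk azca mqz zafm tnqm
Hunk 2: at line 1 remove [ehkzk,azca] add [ejdy] -> 6 lines: idxx fmjg ejdy mqz zafm tnqm
Hunk 3: at line 1 remove [ejdy,mqz] add [szacx] -> 5 lines: idxx fmjg szacx zafm tnqm
Hunk 4: at line 1 remove [szacx] add [rwlze] -> 5 lines: idxx fmjg rwlze zafm tnqm
Hunk 5: at line 1 remove [rwlze] add [hgw,jaal] -> 6 lines: idxx fmjg hgw jaal zafm tnqm
Hunk 6: at line 1 remove [fmjg,hgw,jaal] add [rbqwg] -> 4 lines: idxx rbqwg zafm tnqm
Hunk 7: at line 1 remove [rbqwg] add [gupup,njv] -> 5 lines: idxx gupup njv zafm tnqm
Final line 1: idxx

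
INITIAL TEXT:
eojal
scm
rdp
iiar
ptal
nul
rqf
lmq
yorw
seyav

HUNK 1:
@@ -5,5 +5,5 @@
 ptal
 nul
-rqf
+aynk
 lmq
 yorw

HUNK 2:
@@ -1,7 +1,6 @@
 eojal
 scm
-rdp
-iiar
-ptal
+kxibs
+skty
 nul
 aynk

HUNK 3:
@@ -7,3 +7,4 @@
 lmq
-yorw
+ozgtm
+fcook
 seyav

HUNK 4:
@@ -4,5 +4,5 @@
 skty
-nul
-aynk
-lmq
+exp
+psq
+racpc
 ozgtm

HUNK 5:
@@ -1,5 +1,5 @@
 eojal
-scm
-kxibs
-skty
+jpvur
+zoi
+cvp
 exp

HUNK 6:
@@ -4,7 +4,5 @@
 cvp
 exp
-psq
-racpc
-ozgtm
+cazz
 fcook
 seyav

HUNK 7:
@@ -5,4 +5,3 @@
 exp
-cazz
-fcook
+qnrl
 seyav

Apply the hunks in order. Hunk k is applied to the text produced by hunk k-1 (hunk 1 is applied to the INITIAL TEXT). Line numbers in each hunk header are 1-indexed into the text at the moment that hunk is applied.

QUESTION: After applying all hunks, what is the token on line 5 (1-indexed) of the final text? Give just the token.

Hunk 1: at line 5 remove [rqf] add [aynk] -> 10 lines: eojal scm rdp iiar ptal nul aynk lmq yorw seyav
Hunk 2: at line 1 remove [rdp,iiar,ptal] add [kxibs,skty] -> 9 lines: eojal scm kxibs skty nul aynk lmq yorw seyav
Hunk 3: at line 7 remove [yorw] add [ozgtm,fcook] -> 10 lines: eojal scm kxibs skty nul aynk lmq ozgtm fcook seyav
Hunk 4: at line 4 remove [nul,aynk,lmq] add [exp,psq,racpc] -> 10 lines: eojal scm kxibs skty exp psq racpc ozgtm fcook seyav
Hunk 5: at line 1 remove [scm,kxibs,skty] add [jpvur,zoi,cvp] -> 10 lines: eojal jpvur zoi cvp exp psq racpc ozgtm fcook seyav
Hunk 6: at line 4 remove [psq,racpc,ozgtm] add [cazz] -> 8 lines: eojal jpvur zoi cvp exp cazz fcook seyav
Hunk 7: at line 5 remove [cazz,fcook] add [qnrl] -> 7 lines: eojal jpvur zoi cvp exp qnrl seyav
Final line 5: exp

Answer: exp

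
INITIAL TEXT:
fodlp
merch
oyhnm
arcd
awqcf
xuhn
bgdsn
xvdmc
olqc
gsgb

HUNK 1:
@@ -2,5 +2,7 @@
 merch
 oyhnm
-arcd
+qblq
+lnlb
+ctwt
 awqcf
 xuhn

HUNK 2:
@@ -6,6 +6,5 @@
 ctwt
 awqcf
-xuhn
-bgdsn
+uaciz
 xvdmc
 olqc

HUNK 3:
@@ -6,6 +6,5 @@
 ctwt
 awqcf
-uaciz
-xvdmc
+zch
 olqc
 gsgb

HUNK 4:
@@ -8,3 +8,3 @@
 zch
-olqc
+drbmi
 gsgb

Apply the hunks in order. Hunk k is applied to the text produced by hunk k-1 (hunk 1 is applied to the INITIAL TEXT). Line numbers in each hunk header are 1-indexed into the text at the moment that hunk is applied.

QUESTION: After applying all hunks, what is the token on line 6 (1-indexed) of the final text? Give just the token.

Hunk 1: at line 2 remove [arcd] add [qblq,lnlb,ctwt] -> 12 lines: fodlp merch oyhnm qblq lnlb ctwt awqcf xuhn bgdsn xvdmc olqc gsgb
Hunk 2: at line 6 remove [xuhn,bgdsn] add [uaciz] -> 11 lines: fodlp merch oyhnm qblq lnlb ctwt awqcf uaciz xvdmc olqc gsgb
Hunk 3: at line 6 remove [uaciz,xvdmc] add [zch] -> 10 lines: fodlp merch oyhnm qblq lnlb ctwt awqcf zch olqc gsgb
Hunk 4: at line 8 remove [olqc] add [drbmi] -> 10 lines: fodlp merch oyhnm qblq lnlb ctwt awqcf zch drbmi gsgb
Final line 6: ctwt

Answer: ctwt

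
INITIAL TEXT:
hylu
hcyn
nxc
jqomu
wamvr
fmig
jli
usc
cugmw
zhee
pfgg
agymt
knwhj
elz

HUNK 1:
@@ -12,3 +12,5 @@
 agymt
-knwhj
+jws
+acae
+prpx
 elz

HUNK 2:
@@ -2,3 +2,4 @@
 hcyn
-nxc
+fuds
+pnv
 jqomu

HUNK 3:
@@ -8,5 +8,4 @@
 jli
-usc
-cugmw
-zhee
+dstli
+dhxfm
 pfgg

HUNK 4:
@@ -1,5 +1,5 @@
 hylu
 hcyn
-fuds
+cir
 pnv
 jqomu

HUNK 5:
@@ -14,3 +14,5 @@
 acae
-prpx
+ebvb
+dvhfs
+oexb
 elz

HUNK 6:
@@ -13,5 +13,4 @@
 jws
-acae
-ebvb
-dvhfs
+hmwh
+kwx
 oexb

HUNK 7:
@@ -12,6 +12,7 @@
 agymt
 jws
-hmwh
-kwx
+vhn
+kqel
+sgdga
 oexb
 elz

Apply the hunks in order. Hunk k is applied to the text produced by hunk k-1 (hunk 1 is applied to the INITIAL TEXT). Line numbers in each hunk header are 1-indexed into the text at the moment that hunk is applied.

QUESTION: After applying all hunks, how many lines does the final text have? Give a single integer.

Answer: 18

Derivation:
Hunk 1: at line 12 remove [knwhj] add [jws,acae,prpx] -> 16 lines: hylu hcyn nxc jqomu wamvr fmig jli usc cugmw zhee pfgg agymt jws acae prpx elz
Hunk 2: at line 2 remove [nxc] add [fuds,pnv] -> 17 lines: hylu hcyn fuds pnv jqomu wamvr fmig jli usc cugmw zhee pfgg agymt jws acae prpx elz
Hunk 3: at line 8 remove [usc,cugmw,zhee] add [dstli,dhxfm] -> 16 lines: hylu hcyn fuds pnv jqomu wamvr fmig jli dstli dhxfm pfgg agymt jws acae prpx elz
Hunk 4: at line 1 remove [fuds] add [cir] -> 16 lines: hylu hcyn cir pnv jqomu wamvr fmig jli dstli dhxfm pfgg agymt jws acae prpx elz
Hunk 5: at line 14 remove [prpx] add [ebvb,dvhfs,oexb] -> 18 lines: hylu hcyn cir pnv jqomu wamvr fmig jli dstli dhxfm pfgg agymt jws acae ebvb dvhfs oexb elz
Hunk 6: at line 13 remove [acae,ebvb,dvhfs] add [hmwh,kwx] -> 17 lines: hylu hcyn cir pnv jqomu wamvr fmig jli dstli dhxfm pfgg agymt jws hmwh kwx oexb elz
Hunk 7: at line 12 remove [hmwh,kwx] add [vhn,kqel,sgdga] -> 18 lines: hylu hcyn cir pnv jqomu wamvr fmig jli dstli dhxfm pfgg agymt jws vhn kqel sgdga oexb elz
Final line count: 18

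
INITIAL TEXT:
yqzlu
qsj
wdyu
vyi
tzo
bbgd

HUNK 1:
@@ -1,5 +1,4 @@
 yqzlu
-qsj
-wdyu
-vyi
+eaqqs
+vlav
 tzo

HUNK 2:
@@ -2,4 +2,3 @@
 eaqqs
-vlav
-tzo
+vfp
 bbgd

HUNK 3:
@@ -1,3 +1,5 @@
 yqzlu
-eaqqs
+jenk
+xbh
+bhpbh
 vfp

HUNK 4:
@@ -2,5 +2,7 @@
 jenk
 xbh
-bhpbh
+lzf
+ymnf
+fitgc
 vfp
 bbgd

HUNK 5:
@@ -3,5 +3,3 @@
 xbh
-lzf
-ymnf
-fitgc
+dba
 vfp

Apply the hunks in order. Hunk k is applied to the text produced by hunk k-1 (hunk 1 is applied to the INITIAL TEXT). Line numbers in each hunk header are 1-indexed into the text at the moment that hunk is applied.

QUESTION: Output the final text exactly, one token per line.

Hunk 1: at line 1 remove [qsj,wdyu,vyi] add [eaqqs,vlav] -> 5 lines: yqzlu eaqqs vlav tzo bbgd
Hunk 2: at line 2 remove [vlav,tzo] add [vfp] -> 4 lines: yqzlu eaqqs vfp bbgd
Hunk 3: at line 1 remove [eaqqs] add [jenk,xbh,bhpbh] -> 6 lines: yqzlu jenk xbh bhpbh vfp bbgd
Hunk 4: at line 2 remove [bhpbh] add [lzf,ymnf,fitgc] -> 8 lines: yqzlu jenk xbh lzf ymnf fitgc vfp bbgd
Hunk 5: at line 3 remove [lzf,ymnf,fitgc] add [dba] -> 6 lines: yqzlu jenk xbh dba vfp bbgd

Answer: yqzlu
jenk
xbh
dba
vfp
bbgd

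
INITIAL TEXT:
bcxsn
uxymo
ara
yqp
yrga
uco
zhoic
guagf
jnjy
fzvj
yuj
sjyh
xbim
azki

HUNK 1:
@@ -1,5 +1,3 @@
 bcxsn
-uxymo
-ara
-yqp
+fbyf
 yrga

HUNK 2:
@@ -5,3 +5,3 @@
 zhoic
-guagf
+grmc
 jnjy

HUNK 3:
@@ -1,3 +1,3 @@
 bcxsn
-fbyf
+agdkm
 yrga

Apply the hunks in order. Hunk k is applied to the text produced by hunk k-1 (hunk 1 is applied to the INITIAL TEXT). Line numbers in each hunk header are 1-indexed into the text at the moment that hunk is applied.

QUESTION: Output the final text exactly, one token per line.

Answer: bcxsn
agdkm
yrga
uco
zhoic
grmc
jnjy
fzvj
yuj
sjyh
xbim
azki

Derivation:
Hunk 1: at line 1 remove [uxymo,ara,yqp] add [fbyf] -> 12 lines: bcxsn fbyf yrga uco zhoic guagf jnjy fzvj yuj sjyh xbim azki
Hunk 2: at line 5 remove [guagf] add [grmc] -> 12 lines: bcxsn fbyf yrga uco zhoic grmc jnjy fzvj yuj sjyh xbim azki
Hunk 3: at line 1 remove [fbyf] add [agdkm] -> 12 lines: bcxsn agdkm yrga uco zhoic grmc jnjy fzvj yuj sjyh xbim azki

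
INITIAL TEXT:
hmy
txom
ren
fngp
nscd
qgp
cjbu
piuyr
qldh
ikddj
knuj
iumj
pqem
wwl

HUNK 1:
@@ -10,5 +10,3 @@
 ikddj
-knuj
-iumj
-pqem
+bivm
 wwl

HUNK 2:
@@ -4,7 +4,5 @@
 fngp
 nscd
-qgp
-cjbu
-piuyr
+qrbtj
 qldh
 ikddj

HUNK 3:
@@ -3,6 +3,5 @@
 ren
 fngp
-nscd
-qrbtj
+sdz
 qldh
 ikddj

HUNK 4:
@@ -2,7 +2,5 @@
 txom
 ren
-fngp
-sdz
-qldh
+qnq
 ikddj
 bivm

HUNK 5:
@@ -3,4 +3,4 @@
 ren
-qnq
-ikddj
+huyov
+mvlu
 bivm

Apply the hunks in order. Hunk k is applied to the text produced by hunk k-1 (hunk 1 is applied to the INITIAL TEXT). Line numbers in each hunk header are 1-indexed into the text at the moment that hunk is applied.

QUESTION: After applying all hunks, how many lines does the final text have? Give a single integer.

Answer: 7

Derivation:
Hunk 1: at line 10 remove [knuj,iumj,pqem] add [bivm] -> 12 lines: hmy txom ren fngp nscd qgp cjbu piuyr qldh ikddj bivm wwl
Hunk 2: at line 4 remove [qgp,cjbu,piuyr] add [qrbtj] -> 10 lines: hmy txom ren fngp nscd qrbtj qldh ikddj bivm wwl
Hunk 3: at line 3 remove [nscd,qrbtj] add [sdz] -> 9 lines: hmy txom ren fngp sdz qldh ikddj bivm wwl
Hunk 4: at line 2 remove [fngp,sdz,qldh] add [qnq] -> 7 lines: hmy txom ren qnq ikddj bivm wwl
Hunk 5: at line 3 remove [qnq,ikddj] add [huyov,mvlu] -> 7 lines: hmy txom ren huyov mvlu bivm wwl
Final line count: 7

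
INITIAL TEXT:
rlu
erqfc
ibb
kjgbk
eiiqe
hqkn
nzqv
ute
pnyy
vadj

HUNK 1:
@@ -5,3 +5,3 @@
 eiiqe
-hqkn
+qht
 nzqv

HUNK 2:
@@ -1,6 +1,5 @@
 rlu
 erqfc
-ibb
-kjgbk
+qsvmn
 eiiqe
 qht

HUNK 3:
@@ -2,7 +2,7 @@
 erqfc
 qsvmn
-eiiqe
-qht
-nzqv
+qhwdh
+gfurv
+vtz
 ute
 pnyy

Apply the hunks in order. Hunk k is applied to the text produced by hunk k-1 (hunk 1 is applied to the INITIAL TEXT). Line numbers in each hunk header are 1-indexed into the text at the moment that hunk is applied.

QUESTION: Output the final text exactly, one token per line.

Answer: rlu
erqfc
qsvmn
qhwdh
gfurv
vtz
ute
pnyy
vadj

Derivation:
Hunk 1: at line 5 remove [hqkn] add [qht] -> 10 lines: rlu erqfc ibb kjgbk eiiqe qht nzqv ute pnyy vadj
Hunk 2: at line 1 remove [ibb,kjgbk] add [qsvmn] -> 9 lines: rlu erqfc qsvmn eiiqe qht nzqv ute pnyy vadj
Hunk 3: at line 2 remove [eiiqe,qht,nzqv] add [qhwdh,gfurv,vtz] -> 9 lines: rlu erqfc qsvmn qhwdh gfurv vtz ute pnyy vadj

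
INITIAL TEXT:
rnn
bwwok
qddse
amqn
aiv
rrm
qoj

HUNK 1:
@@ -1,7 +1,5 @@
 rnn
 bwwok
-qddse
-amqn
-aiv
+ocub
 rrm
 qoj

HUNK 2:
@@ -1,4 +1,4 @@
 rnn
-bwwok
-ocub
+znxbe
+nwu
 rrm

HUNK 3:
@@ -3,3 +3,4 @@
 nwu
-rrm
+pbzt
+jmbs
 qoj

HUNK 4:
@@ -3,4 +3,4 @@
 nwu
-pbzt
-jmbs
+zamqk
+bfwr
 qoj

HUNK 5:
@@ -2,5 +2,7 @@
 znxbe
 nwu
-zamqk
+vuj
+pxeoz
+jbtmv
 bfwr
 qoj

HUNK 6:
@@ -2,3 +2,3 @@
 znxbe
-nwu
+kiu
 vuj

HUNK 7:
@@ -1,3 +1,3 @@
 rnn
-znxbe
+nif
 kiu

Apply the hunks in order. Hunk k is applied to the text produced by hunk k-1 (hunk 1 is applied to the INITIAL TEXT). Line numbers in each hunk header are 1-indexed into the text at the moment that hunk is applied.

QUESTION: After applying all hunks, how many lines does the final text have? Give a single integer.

Hunk 1: at line 1 remove [qddse,amqn,aiv] add [ocub] -> 5 lines: rnn bwwok ocub rrm qoj
Hunk 2: at line 1 remove [bwwok,ocub] add [znxbe,nwu] -> 5 lines: rnn znxbe nwu rrm qoj
Hunk 3: at line 3 remove [rrm] add [pbzt,jmbs] -> 6 lines: rnn znxbe nwu pbzt jmbs qoj
Hunk 4: at line 3 remove [pbzt,jmbs] add [zamqk,bfwr] -> 6 lines: rnn znxbe nwu zamqk bfwr qoj
Hunk 5: at line 2 remove [zamqk] add [vuj,pxeoz,jbtmv] -> 8 lines: rnn znxbe nwu vuj pxeoz jbtmv bfwr qoj
Hunk 6: at line 2 remove [nwu] add [kiu] -> 8 lines: rnn znxbe kiu vuj pxeoz jbtmv bfwr qoj
Hunk 7: at line 1 remove [znxbe] add [nif] -> 8 lines: rnn nif kiu vuj pxeoz jbtmv bfwr qoj
Final line count: 8

Answer: 8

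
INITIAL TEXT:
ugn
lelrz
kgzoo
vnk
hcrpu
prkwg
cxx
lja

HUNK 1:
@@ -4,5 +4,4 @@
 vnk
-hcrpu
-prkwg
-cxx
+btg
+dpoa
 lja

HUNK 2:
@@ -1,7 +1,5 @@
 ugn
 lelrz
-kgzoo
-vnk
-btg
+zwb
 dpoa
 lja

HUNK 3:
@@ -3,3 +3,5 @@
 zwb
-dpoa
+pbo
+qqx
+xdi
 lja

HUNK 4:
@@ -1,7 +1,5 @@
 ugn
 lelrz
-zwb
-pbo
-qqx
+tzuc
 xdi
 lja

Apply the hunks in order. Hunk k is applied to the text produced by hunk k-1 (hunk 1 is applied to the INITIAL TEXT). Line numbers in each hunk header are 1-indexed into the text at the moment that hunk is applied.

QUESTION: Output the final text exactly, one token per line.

Answer: ugn
lelrz
tzuc
xdi
lja

Derivation:
Hunk 1: at line 4 remove [hcrpu,prkwg,cxx] add [btg,dpoa] -> 7 lines: ugn lelrz kgzoo vnk btg dpoa lja
Hunk 2: at line 1 remove [kgzoo,vnk,btg] add [zwb] -> 5 lines: ugn lelrz zwb dpoa lja
Hunk 3: at line 3 remove [dpoa] add [pbo,qqx,xdi] -> 7 lines: ugn lelrz zwb pbo qqx xdi lja
Hunk 4: at line 1 remove [zwb,pbo,qqx] add [tzuc] -> 5 lines: ugn lelrz tzuc xdi lja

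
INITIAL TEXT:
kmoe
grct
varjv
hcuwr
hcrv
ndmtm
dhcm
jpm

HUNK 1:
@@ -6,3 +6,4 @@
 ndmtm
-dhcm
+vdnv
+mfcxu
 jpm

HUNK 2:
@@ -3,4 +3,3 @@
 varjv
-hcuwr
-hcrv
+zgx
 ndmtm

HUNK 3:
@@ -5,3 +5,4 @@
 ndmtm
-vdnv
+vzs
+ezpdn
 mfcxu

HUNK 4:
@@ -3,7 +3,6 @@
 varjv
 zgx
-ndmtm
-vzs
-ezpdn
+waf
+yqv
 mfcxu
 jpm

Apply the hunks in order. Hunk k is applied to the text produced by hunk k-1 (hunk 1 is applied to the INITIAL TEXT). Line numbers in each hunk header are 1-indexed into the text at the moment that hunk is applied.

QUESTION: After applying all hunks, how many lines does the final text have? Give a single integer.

Answer: 8

Derivation:
Hunk 1: at line 6 remove [dhcm] add [vdnv,mfcxu] -> 9 lines: kmoe grct varjv hcuwr hcrv ndmtm vdnv mfcxu jpm
Hunk 2: at line 3 remove [hcuwr,hcrv] add [zgx] -> 8 lines: kmoe grct varjv zgx ndmtm vdnv mfcxu jpm
Hunk 3: at line 5 remove [vdnv] add [vzs,ezpdn] -> 9 lines: kmoe grct varjv zgx ndmtm vzs ezpdn mfcxu jpm
Hunk 4: at line 3 remove [ndmtm,vzs,ezpdn] add [waf,yqv] -> 8 lines: kmoe grct varjv zgx waf yqv mfcxu jpm
Final line count: 8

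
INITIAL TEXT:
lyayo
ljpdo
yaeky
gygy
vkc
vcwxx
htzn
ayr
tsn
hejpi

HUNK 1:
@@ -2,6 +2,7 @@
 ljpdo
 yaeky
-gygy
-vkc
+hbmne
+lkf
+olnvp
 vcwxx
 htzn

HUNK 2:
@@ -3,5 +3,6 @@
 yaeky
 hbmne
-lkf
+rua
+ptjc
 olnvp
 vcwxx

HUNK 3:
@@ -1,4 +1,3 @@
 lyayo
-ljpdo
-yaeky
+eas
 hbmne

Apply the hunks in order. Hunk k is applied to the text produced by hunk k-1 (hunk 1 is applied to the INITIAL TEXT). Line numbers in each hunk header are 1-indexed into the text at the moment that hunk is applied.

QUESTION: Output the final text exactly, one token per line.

Hunk 1: at line 2 remove [gygy,vkc] add [hbmne,lkf,olnvp] -> 11 lines: lyayo ljpdo yaeky hbmne lkf olnvp vcwxx htzn ayr tsn hejpi
Hunk 2: at line 3 remove [lkf] add [rua,ptjc] -> 12 lines: lyayo ljpdo yaeky hbmne rua ptjc olnvp vcwxx htzn ayr tsn hejpi
Hunk 3: at line 1 remove [ljpdo,yaeky] add [eas] -> 11 lines: lyayo eas hbmne rua ptjc olnvp vcwxx htzn ayr tsn hejpi

Answer: lyayo
eas
hbmne
rua
ptjc
olnvp
vcwxx
htzn
ayr
tsn
hejpi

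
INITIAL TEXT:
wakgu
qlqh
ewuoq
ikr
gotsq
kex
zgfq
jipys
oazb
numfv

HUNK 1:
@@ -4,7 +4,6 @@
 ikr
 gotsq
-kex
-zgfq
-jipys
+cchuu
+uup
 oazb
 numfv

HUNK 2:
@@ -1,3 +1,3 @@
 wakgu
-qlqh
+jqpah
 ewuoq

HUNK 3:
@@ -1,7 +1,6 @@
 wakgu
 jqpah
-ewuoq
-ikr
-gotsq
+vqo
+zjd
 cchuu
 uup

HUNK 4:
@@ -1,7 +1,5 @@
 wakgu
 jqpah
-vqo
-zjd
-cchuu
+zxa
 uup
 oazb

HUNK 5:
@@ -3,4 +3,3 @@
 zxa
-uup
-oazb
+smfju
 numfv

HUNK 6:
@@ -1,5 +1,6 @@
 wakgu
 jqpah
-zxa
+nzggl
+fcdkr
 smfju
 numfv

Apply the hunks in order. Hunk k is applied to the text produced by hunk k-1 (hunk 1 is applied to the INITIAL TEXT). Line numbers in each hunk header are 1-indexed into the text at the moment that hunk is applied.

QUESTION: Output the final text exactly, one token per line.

Answer: wakgu
jqpah
nzggl
fcdkr
smfju
numfv

Derivation:
Hunk 1: at line 4 remove [kex,zgfq,jipys] add [cchuu,uup] -> 9 lines: wakgu qlqh ewuoq ikr gotsq cchuu uup oazb numfv
Hunk 2: at line 1 remove [qlqh] add [jqpah] -> 9 lines: wakgu jqpah ewuoq ikr gotsq cchuu uup oazb numfv
Hunk 3: at line 1 remove [ewuoq,ikr,gotsq] add [vqo,zjd] -> 8 lines: wakgu jqpah vqo zjd cchuu uup oazb numfv
Hunk 4: at line 1 remove [vqo,zjd,cchuu] add [zxa] -> 6 lines: wakgu jqpah zxa uup oazb numfv
Hunk 5: at line 3 remove [uup,oazb] add [smfju] -> 5 lines: wakgu jqpah zxa smfju numfv
Hunk 6: at line 1 remove [zxa] add [nzggl,fcdkr] -> 6 lines: wakgu jqpah nzggl fcdkr smfju numfv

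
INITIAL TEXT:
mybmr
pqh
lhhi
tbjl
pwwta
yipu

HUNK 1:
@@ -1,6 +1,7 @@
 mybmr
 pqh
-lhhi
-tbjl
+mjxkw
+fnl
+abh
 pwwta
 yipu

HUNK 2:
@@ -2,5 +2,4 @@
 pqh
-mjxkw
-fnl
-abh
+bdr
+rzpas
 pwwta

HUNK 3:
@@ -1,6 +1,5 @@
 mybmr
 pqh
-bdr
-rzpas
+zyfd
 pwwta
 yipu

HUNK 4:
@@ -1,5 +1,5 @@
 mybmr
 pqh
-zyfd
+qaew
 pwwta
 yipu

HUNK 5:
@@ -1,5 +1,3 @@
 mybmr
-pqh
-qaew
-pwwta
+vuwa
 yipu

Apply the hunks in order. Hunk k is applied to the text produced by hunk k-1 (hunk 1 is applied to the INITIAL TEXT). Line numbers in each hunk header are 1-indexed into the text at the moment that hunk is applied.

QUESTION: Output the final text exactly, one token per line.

Hunk 1: at line 1 remove [lhhi,tbjl] add [mjxkw,fnl,abh] -> 7 lines: mybmr pqh mjxkw fnl abh pwwta yipu
Hunk 2: at line 2 remove [mjxkw,fnl,abh] add [bdr,rzpas] -> 6 lines: mybmr pqh bdr rzpas pwwta yipu
Hunk 3: at line 1 remove [bdr,rzpas] add [zyfd] -> 5 lines: mybmr pqh zyfd pwwta yipu
Hunk 4: at line 1 remove [zyfd] add [qaew] -> 5 lines: mybmr pqh qaew pwwta yipu
Hunk 5: at line 1 remove [pqh,qaew,pwwta] add [vuwa] -> 3 lines: mybmr vuwa yipu

Answer: mybmr
vuwa
yipu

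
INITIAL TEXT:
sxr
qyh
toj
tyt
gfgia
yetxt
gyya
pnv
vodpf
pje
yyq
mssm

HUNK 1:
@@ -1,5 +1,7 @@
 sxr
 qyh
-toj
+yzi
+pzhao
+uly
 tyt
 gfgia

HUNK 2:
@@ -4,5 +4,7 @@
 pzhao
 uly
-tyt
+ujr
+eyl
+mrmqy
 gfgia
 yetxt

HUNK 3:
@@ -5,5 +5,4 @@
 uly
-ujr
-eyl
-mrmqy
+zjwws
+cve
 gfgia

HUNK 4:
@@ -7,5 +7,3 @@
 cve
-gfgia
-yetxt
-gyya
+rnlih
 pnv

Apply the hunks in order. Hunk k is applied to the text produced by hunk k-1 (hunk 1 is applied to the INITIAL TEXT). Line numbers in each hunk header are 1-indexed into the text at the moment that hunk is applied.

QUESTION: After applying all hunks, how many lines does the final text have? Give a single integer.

Hunk 1: at line 1 remove [toj] add [yzi,pzhao,uly] -> 14 lines: sxr qyh yzi pzhao uly tyt gfgia yetxt gyya pnv vodpf pje yyq mssm
Hunk 2: at line 4 remove [tyt] add [ujr,eyl,mrmqy] -> 16 lines: sxr qyh yzi pzhao uly ujr eyl mrmqy gfgia yetxt gyya pnv vodpf pje yyq mssm
Hunk 3: at line 5 remove [ujr,eyl,mrmqy] add [zjwws,cve] -> 15 lines: sxr qyh yzi pzhao uly zjwws cve gfgia yetxt gyya pnv vodpf pje yyq mssm
Hunk 4: at line 7 remove [gfgia,yetxt,gyya] add [rnlih] -> 13 lines: sxr qyh yzi pzhao uly zjwws cve rnlih pnv vodpf pje yyq mssm
Final line count: 13

Answer: 13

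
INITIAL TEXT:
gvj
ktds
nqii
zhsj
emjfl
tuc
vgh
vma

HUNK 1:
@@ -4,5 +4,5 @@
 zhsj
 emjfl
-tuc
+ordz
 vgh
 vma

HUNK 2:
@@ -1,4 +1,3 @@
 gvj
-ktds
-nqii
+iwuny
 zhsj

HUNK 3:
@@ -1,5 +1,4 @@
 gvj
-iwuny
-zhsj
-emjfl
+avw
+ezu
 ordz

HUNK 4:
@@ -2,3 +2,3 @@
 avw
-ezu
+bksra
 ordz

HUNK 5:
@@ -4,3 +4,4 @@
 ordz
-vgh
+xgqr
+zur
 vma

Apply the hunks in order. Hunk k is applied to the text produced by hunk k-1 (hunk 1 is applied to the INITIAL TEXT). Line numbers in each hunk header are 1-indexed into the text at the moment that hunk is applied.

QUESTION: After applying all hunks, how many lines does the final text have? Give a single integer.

Hunk 1: at line 4 remove [tuc] add [ordz] -> 8 lines: gvj ktds nqii zhsj emjfl ordz vgh vma
Hunk 2: at line 1 remove [ktds,nqii] add [iwuny] -> 7 lines: gvj iwuny zhsj emjfl ordz vgh vma
Hunk 3: at line 1 remove [iwuny,zhsj,emjfl] add [avw,ezu] -> 6 lines: gvj avw ezu ordz vgh vma
Hunk 4: at line 2 remove [ezu] add [bksra] -> 6 lines: gvj avw bksra ordz vgh vma
Hunk 5: at line 4 remove [vgh] add [xgqr,zur] -> 7 lines: gvj avw bksra ordz xgqr zur vma
Final line count: 7

Answer: 7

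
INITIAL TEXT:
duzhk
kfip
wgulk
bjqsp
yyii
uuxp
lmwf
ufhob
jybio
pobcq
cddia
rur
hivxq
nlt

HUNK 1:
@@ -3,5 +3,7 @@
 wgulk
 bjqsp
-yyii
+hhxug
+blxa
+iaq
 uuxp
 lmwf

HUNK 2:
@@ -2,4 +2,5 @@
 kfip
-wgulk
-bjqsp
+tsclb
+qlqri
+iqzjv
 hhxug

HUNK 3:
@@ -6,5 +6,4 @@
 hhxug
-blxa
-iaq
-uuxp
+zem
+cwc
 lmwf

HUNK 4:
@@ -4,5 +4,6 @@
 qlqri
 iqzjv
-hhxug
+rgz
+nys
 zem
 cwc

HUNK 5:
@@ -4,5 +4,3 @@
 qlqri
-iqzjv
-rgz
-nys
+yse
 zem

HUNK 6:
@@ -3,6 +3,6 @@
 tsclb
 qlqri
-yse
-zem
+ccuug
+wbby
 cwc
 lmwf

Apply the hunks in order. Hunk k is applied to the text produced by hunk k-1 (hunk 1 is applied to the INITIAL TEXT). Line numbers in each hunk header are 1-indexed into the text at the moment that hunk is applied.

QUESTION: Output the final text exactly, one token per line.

Hunk 1: at line 3 remove [yyii] add [hhxug,blxa,iaq] -> 16 lines: duzhk kfip wgulk bjqsp hhxug blxa iaq uuxp lmwf ufhob jybio pobcq cddia rur hivxq nlt
Hunk 2: at line 2 remove [wgulk,bjqsp] add [tsclb,qlqri,iqzjv] -> 17 lines: duzhk kfip tsclb qlqri iqzjv hhxug blxa iaq uuxp lmwf ufhob jybio pobcq cddia rur hivxq nlt
Hunk 3: at line 6 remove [blxa,iaq,uuxp] add [zem,cwc] -> 16 lines: duzhk kfip tsclb qlqri iqzjv hhxug zem cwc lmwf ufhob jybio pobcq cddia rur hivxq nlt
Hunk 4: at line 4 remove [hhxug] add [rgz,nys] -> 17 lines: duzhk kfip tsclb qlqri iqzjv rgz nys zem cwc lmwf ufhob jybio pobcq cddia rur hivxq nlt
Hunk 5: at line 4 remove [iqzjv,rgz,nys] add [yse] -> 15 lines: duzhk kfip tsclb qlqri yse zem cwc lmwf ufhob jybio pobcq cddia rur hivxq nlt
Hunk 6: at line 3 remove [yse,zem] add [ccuug,wbby] -> 15 lines: duzhk kfip tsclb qlqri ccuug wbby cwc lmwf ufhob jybio pobcq cddia rur hivxq nlt

Answer: duzhk
kfip
tsclb
qlqri
ccuug
wbby
cwc
lmwf
ufhob
jybio
pobcq
cddia
rur
hivxq
nlt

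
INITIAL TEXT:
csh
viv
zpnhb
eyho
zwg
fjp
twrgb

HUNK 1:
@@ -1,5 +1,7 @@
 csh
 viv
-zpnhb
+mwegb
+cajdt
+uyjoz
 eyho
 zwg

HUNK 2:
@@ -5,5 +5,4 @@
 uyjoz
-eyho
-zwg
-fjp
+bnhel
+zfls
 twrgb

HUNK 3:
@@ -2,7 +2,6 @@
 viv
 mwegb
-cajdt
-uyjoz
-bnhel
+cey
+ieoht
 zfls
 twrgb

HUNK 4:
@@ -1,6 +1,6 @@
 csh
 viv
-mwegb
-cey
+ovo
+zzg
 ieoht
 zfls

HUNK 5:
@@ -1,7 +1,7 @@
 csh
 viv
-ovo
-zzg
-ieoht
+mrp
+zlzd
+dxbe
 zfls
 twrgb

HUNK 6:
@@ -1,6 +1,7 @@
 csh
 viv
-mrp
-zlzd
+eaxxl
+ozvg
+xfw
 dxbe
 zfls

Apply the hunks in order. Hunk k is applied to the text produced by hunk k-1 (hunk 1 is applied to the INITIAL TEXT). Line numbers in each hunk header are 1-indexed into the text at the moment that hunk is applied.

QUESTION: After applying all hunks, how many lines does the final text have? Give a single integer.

Answer: 8

Derivation:
Hunk 1: at line 1 remove [zpnhb] add [mwegb,cajdt,uyjoz] -> 9 lines: csh viv mwegb cajdt uyjoz eyho zwg fjp twrgb
Hunk 2: at line 5 remove [eyho,zwg,fjp] add [bnhel,zfls] -> 8 lines: csh viv mwegb cajdt uyjoz bnhel zfls twrgb
Hunk 3: at line 2 remove [cajdt,uyjoz,bnhel] add [cey,ieoht] -> 7 lines: csh viv mwegb cey ieoht zfls twrgb
Hunk 4: at line 1 remove [mwegb,cey] add [ovo,zzg] -> 7 lines: csh viv ovo zzg ieoht zfls twrgb
Hunk 5: at line 1 remove [ovo,zzg,ieoht] add [mrp,zlzd,dxbe] -> 7 lines: csh viv mrp zlzd dxbe zfls twrgb
Hunk 6: at line 1 remove [mrp,zlzd] add [eaxxl,ozvg,xfw] -> 8 lines: csh viv eaxxl ozvg xfw dxbe zfls twrgb
Final line count: 8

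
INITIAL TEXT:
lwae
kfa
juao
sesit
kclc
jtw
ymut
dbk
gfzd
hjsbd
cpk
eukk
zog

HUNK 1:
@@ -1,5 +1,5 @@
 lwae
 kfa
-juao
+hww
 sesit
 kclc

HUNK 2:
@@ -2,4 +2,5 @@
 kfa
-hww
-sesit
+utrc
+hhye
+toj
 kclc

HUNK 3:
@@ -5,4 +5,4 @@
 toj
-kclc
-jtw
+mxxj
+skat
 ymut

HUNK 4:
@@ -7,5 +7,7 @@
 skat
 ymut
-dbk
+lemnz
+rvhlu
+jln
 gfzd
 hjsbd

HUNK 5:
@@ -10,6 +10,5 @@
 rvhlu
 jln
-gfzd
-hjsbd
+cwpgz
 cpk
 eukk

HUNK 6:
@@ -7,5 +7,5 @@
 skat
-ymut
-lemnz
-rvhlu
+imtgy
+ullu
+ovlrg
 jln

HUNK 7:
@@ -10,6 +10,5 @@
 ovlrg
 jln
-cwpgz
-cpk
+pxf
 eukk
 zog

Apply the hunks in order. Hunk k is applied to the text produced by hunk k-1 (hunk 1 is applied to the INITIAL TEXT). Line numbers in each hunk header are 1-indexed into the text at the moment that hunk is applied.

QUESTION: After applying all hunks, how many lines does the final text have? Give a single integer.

Hunk 1: at line 1 remove [juao] add [hww] -> 13 lines: lwae kfa hww sesit kclc jtw ymut dbk gfzd hjsbd cpk eukk zog
Hunk 2: at line 2 remove [hww,sesit] add [utrc,hhye,toj] -> 14 lines: lwae kfa utrc hhye toj kclc jtw ymut dbk gfzd hjsbd cpk eukk zog
Hunk 3: at line 5 remove [kclc,jtw] add [mxxj,skat] -> 14 lines: lwae kfa utrc hhye toj mxxj skat ymut dbk gfzd hjsbd cpk eukk zog
Hunk 4: at line 7 remove [dbk] add [lemnz,rvhlu,jln] -> 16 lines: lwae kfa utrc hhye toj mxxj skat ymut lemnz rvhlu jln gfzd hjsbd cpk eukk zog
Hunk 5: at line 10 remove [gfzd,hjsbd] add [cwpgz] -> 15 lines: lwae kfa utrc hhye toj mxxj skat ymut lemnz rvhlu jln cwpgz cpk eukk zog
Hunk 6: at line 7 remove [ymut,lemnz,rvhlu] add [imtgy,ullu,ovlrg] -> 15 lines: lwae kfa utrc hhye toj mxxj skat imtgy ullu ovlrg jln cwpgz cpk eukk zog
Hunk 7: at line 10 remove [cwpgz,cpk] add [pxf] -> 14 lines: lwae kfa utrc hhye toj mxxj skat imtgy ullu ovlrg jln pxf eukk zog
Final line count: 14

Answer: 14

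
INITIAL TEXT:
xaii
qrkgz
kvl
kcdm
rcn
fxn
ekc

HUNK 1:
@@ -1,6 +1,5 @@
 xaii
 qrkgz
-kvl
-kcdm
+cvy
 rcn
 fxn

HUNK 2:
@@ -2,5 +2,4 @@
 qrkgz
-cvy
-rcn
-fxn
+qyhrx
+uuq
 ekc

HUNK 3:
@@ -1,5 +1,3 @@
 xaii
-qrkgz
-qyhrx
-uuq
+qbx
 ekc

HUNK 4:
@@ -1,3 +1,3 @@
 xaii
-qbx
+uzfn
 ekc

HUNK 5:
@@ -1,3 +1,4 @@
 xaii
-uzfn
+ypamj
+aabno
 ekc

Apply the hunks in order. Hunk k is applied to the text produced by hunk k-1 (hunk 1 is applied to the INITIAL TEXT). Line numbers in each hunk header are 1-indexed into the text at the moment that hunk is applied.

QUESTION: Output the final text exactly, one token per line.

Hunk 1: at line 1 remove [kvl,kcdm] add [cvy] -> 6 lines: xaii qrkgz cvy rcn fxn ekc
Hunk 2: at line 2 remove [cvy,rcn,fxn] add [qyhrx,uuq] -> 5 lines: xaii qrkgz qyhrx uuq ekc
Hunk 3: at line 1 remove [qrkgz,qyhrx,uuq] add [qbx] -> 3 lines: xaii qbx ekc
Hunk 4: at line 1 remove [qbx] add [uzfn] -> 3 lines: xaii uzfn ekc
Hunk 5: at line 1 remove [uzfn] add [ypamj,aabno] -> 4 lines: xaii ypamj aabno ekc

Answer: xaii
ypamj
aabno
ekc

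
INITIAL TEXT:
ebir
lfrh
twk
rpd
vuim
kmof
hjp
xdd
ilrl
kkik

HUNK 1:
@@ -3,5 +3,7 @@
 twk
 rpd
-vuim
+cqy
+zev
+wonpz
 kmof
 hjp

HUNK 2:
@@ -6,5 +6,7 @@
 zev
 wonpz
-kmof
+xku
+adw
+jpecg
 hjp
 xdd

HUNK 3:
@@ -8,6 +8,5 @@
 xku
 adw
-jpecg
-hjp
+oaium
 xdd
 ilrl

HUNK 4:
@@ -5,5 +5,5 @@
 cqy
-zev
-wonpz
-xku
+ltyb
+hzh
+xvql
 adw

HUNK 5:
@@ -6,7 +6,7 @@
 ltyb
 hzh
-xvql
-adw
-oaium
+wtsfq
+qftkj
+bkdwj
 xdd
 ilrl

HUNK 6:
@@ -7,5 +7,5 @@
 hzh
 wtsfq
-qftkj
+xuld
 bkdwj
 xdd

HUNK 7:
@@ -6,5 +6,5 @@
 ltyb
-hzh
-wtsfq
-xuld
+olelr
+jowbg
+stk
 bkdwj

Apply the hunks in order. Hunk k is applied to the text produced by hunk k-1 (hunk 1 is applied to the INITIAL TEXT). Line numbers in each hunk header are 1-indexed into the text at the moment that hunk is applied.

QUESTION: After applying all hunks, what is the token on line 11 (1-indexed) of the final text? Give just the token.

Answer: xdd

Derivation:
Hunk 1: at line 3 remove [vuim] add [cqy,zev,wonpz] -> 12 lines: ebir lfrh twk rpd cqy zev wonpz kmof hjp xdd ilrl kkik
Hunk 2: at line 6 remove [kmof] add [xku,adw,jpecg] -> 14 lines: ebir lfrh twk rpd cqy zev wonpz xku adw jpecg hjp xdd ilrl kkik
Hunk 3: at line 8 remove [jpecg,hjp] add [oaium] -> 13 lines: ebir lfrh twk rpd cqy zev wonpz xku adw oaium xdd ilrl kkik
Hunk 4: at line 5 remove [zev,wonpz,xku] add [ltyb,hzh,xvql] -> 13 lines: ebir lfrh twk rpd cqy ltyb hzh xvql adw oaium xdd ilrl kkik
Hunk 5: at line 6 remove [xvql,adw,oaium] add [wtsfq,qftkj,bkdwj] -> 13 lines: ebir lfrh twk rpd cqy ltyb hzh wtsfq qftkj bkdwj xdd ilrl kkik
Hunk 6: at line 7 remove [qftkj] add [xuld] -> 13 lines: ebir lfrh twk rpd cqy ltyb hzh wtsfq xuld bkdwj xdd ilrl kkik
Hunk 7: at line 6 remove [hzh,wtsfq,xuld] add [olelr,jowbg,stk] -> 13 lines: ebir lfrh twk rpd cqy ltyb olelr jowbg stk bkdwj xdd ilrl kkik
Final line 11: xdd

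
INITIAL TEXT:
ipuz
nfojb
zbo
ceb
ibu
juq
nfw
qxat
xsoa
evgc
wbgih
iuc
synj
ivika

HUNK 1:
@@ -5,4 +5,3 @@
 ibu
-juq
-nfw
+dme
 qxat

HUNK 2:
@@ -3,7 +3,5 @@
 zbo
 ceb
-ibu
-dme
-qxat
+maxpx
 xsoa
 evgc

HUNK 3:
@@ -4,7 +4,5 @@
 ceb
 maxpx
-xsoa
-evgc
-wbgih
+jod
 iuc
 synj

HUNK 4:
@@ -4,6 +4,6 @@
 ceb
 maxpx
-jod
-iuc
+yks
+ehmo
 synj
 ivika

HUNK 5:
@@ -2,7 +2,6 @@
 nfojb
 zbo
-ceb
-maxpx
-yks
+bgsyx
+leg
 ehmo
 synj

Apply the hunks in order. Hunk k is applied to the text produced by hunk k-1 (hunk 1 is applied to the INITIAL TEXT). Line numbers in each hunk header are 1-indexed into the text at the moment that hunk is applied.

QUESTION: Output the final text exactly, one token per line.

Answer: ipuz
nfojb
zbo
bgsyx
leg
ehmo
synj
ivika

Derivation:
Hunk 1: at line 5 remove [juq,nfw] add [dme] -> 13 lines: ipuz nfojb zbo ceb ibu dme qxat xsoa evgc wbgih iuc synj ivika
Hunk 2: at line 3 remove [ibu,dme,qxat] add [maxpx] -> 11 lines: ipuz nfojb zbo ceb maxpx xsoa evgc wbgih iuc synj ivika
Hunk 3: at line 4 remove [xsoa,evgc,wbgih] add [jod] -> 9 lines: ipuz nfojb zbo ceb maxpx jod iuc synj ivika
Hunk 4: at line 4 remove [jod,iuc] add [yks,ehmo] -> 9 lines: ipuz nfojb zbo ceb maxpx yks ehmo synj ivika
Hunk 5: at line 2 remove [ceb,maxpx,yks] add [bgsyx,leg] -> 8 lines: ipuz nfojb zbo bgsyx leg ehmo synj ivika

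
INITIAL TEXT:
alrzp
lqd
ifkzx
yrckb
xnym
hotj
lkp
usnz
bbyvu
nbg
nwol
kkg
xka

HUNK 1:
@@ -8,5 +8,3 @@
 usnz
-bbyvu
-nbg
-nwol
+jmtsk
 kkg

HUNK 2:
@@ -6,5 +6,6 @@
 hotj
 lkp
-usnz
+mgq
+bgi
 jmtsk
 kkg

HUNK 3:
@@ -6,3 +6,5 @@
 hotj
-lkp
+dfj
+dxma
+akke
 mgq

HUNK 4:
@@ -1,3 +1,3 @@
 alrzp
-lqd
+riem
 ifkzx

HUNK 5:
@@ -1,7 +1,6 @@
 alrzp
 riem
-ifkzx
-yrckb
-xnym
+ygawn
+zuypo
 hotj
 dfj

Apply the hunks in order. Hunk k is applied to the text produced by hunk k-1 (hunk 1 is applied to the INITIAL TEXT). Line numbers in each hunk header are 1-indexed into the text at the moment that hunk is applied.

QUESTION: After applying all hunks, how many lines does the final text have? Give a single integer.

Answer: 13

Derivation:
Hunk 1: at line 8 remove [bbyvu,nbg,nwol] add [jmtsk] -> 11 lines: alrzp lqd ifkzx yrckb xnym hotj lkp usnz jmtsk kkg xka
Hunk 2: at line 6 remove [usnz] add [mgq,bgi] -> 12 lines: alrzp lqd ifkzx yrckb xnym hotj lkp mgq bgi jmtsk kkg xka
Hunk 3: at line 6 remove [lkp] add [dfj,dxma,akke] -> 14 lines: alrzp lqd ifkzx yrckb xnym hotj dfj dxma akke mgq bgi jmtsk kkg xka
Hunk 4: at line 1 remove [lqd] add [riem] -> 14 lines: alrzp riem ifkzx yrckb xnym hotj dfj dxma akke mgq bgi jmtsk kkg xka
Hunk 5: at line 1 remove [ifkzx,yrckb,xnym] add [ygawn,zuypo] -> 13 lines: alrzp riem ygawn zuypo hotj dfj dxma akke mgq bgi jmtsk kkg xka
Final line count: 13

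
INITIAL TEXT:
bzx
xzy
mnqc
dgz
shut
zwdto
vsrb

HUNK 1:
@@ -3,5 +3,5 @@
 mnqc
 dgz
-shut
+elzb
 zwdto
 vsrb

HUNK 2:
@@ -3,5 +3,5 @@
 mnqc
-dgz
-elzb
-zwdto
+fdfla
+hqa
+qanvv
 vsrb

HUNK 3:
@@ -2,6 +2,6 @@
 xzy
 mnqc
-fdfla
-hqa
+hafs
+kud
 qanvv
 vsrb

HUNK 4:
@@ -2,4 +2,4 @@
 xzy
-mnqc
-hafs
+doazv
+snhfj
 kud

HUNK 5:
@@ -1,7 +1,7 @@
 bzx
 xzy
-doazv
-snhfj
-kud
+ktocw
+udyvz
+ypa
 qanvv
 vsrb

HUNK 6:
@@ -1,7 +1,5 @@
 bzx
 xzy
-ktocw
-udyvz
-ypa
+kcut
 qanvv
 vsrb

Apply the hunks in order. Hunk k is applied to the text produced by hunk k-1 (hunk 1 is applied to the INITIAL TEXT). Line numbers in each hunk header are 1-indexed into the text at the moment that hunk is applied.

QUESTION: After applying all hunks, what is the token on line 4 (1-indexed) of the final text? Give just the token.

Hunk 1: at line 3 remove [shut] add [elzb] -> 7 lines: bzx xzy mnqc dgz elzb zwdto vsrb
Hunk 2: at line 3 remove [dgz,elzb,zwdto] add [fdfla,hqa,qanvv] -> 7 lines: bzx xzy mnqc fdfla hqa qanvv vsrb
Hunk 3: at line 2 remove [fdfla,hqa] add [hafs,kud] -> 7 lines: bzx xzy mnqc hafs kud qanvv vsrb
Hunk 4: at line 2 remove [mnqc,hafs] add [doazv,snhfj] -> 7 lines: bzx xzy doazv snhfj kud qanvv vsrb
Hunk 5: at line 1 remove [doazv,snhfj,kud] add [ktocw,udyvz,ypa] -> 7 lines: bzx xzy ktocw udyvz ypa qanvv vsrb
Hunk 6: at line 1 remove [ktocw,udyvz,ypa] add [kcut] -> 5 lines: bzx xzy kcut qanvv vsrb
Final line 4: qanvv

Answer: qanvv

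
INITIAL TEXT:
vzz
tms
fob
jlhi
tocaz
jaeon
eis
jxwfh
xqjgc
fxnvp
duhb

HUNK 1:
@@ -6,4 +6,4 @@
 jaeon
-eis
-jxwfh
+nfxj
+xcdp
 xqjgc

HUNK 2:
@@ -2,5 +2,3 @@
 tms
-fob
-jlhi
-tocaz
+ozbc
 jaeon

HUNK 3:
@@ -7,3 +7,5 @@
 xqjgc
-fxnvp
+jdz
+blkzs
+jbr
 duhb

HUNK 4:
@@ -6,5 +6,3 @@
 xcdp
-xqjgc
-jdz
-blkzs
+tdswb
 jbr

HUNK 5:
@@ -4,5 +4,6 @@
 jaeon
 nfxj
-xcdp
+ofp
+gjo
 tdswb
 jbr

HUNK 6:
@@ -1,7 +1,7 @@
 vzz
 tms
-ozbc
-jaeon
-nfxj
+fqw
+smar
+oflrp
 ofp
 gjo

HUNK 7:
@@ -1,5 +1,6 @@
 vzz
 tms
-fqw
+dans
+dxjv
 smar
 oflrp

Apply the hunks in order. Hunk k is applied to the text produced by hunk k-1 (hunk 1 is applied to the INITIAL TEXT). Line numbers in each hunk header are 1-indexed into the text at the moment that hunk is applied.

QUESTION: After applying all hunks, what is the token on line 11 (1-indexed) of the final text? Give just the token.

Answer: duhb

Derivation:
Hunk 1: at line 6 remove [eis,jxwfh] add [nfxj,xcdp] -> 11 lines: vzz tms fob jlhi tocaz jaeon nfxj xcdp xqjgc fxnvp duhb
Hunk 2: at line 2 remove [fob,jlhi,tocaz] add [ozbc] -> 9 lines: vzz tms ozbc jaeon nfxj xcdp xqjgc fxnvp duhb
Hunk 3: at line 7 remove [fxnvp] add [jdz,blkzs,jbr] -> 11 lines: vzz tms ozbc jaeon nfxj xcdp xqjgc jdz blkzs jbr duhb
Hunk 4: at line 6 remove [xqjgc,jdz,blkzs] add [tdswb] -> 9 lines: vzz tms ozbc jaeon nfxj xcdp tdswb jbr duhb
Hunk 5: at line 4 remove [xcdp] add [ofp,gjo] -> 10 lines: vzz tms ozbc jaeon nfxj ofp gjo tdswb jbr duhb
Hunk 6: at line 1 remove [ozbc,jaeon,nfxj] add [fqw,smar,oflrp] -> 10 lines: vzz tms fqw smar oflrp ofp gjo tdswb jbr duhb
Hunk 7: at line 1 remove [fqw] add [dans,dxjv] -> 11 lines: vzz tms dans dxjv smar oflrp ofp gjo tdswb jbr duhb
Final line 11: duhb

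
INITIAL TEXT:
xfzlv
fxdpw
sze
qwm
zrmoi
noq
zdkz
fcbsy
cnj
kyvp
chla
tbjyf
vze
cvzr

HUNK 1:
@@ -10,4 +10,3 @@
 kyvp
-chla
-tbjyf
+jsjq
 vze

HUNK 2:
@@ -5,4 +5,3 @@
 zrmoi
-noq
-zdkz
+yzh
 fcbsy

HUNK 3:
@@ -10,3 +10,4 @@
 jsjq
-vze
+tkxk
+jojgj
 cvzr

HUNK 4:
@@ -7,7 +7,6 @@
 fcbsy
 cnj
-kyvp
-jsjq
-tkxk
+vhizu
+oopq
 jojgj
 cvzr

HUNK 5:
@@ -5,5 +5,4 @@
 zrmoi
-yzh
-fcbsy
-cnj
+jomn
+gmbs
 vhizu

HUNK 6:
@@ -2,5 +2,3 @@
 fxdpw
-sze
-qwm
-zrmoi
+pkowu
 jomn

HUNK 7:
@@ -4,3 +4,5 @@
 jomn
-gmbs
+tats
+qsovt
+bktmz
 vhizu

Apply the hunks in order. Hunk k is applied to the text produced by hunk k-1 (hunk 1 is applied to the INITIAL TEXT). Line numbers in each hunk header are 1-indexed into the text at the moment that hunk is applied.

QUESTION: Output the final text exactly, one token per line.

Answer: xfzlv
fxdpw
pkowu
jomn
tats
qsovt
bktmz
vhizu
oopq
jojgj
cvzr

Derivation:
Hunk 1: at line 10 remove [chla,tbjyf] add [jsjq] -> 13 lines: xfzlv fxdpw sze qwm zrmoi noq zdkz fcbsy cnj kyvp jsjq vze cvzr
Hunk 2: at line 5 remove [noq,zdkz] add [yzh] -> 12 lines: xfzlv fxdpw sze qwm zrmoi yzh fcbsy cnj kyvp jsjq vze cvzr
Hunk 3: at line 10 remove [vze] add [tkxk,jojgj] -> 13 lines: xfzlv fxdpw sze qwm zrmoi yzh fcbsy cnj kyvp jsjq tkxk jojgj cvzr
Hunk 4: at line 7 remove [kyvp,jsjq,tkxk] add [vhizu,oopq] -> 12 lines: xfzlv fxdpw sze qwm zrmoi yzh fcbsy cnj vhizu oopq jojgj cvzr
Hunk 5: at line 5 remove [yzh,fcbsy,cnj] add [jomn,gmbs] -> 11 lines: xfzlv fxdpw sze qwm zrmoi jomn gmbs vhizu oopq jojgj cvzr
Hunk 6: at line 2 remove [sze,qwm,zrmoi] add [pkowu] -> 9 lines: xfzlv fxdpw pkowu jomn gmbs vhizu oopq jojgj cvzr
Hunk 7: at line 4 remove [gmbs] add [tats,qsovt,bktmz] -> 11 lines: xfzlv fxdpw pkowu jomn tats qsovt bktmz vhizu oopq jojgj cvzr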